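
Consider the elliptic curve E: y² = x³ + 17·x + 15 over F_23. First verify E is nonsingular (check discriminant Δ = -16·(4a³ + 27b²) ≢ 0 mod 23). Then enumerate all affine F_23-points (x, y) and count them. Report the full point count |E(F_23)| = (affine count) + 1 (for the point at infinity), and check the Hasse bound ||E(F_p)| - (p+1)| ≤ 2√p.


Affine points = {(3, 1), (3, 22), (4, 3), (4, 20), (5, 8), (5, 15), (9, 0), (10, 9), (10, 14), (13, 8), (13, 15), (16, 6), (16, 17), (18, 9), (18, 14), (20, 11), (20, 12)}; affine count = 17; |E(F_23)| = 18.

Discriminant check: Δ ∝ 4a³ + 27b² = 4·17³ + 27·15² = 4·4913 + 27·225 ≡ 13 (mod 23). Nonzero ⇒ E is nonsingular.
For each x ∈ F_23, compute rhs = x³ + 17·x + 15 mod 23, then count y ∈ F_23 with y² ≡ rhs.
  x = 0: rhs = 15, matching y values: none (0 points).
  x = 1: rhs = 10, matching y values: none (0 points).
  x = 2: rhs = 11, matching y values: none (0 points).
  x = 3: rhs = 1, matching y values: 1, 22 (2 points).
  x = 4: rhs = 9, matching y values: 3, 20 (2 points).
  x = 5: rhs = 18, matching y values: 8, 15 (2 points).
  x = 6: rhs = 11, matching y values: none (0 points).
  x = 7: rhs = 17, matching y values: none (0 points).
  x = 8: rhs = 19, matching y values: none (0 points).
  x = 9: rhs = 0, matching y values: 0 (1 points).
  x = 10: rhs = 12, matching y values: 9, 14 (2 points).
  x = 11: rhs = 15, matching y values: none (0 points).
  x = 12: rhs = 15, matching y values: none (0 points).
  x = 13: rhs = 18, matching y values: 8, 15 (2 points).
  x = 14: rhs = 7, matching y values: none (0 points).
  x = 15: rhs = 11, matching y values: none (0 points).
  x = 16: rhs = 13, matching y values: 6, 17 (2 points).
  x = 17: rhs = 19, matching y values: none (0 points).
  x = 18: rhs = 12, matching y values: 9, 14 (2 points).
  x = 19: rhs = 21, matching y values: none (0 points).
  x = 20: rhs = 6, matching y values: 11, 12 (2 points).
  x = 21: rhs = 19, matching y values: none (0 points).
  x = 22: rhs = 20, matching y values: none (0 points).
Total affine count: 17.
Full point count |E(F_23)| = 17 + 1 = 18.
Hasse bound: |18 − (23+1)| = |-6| = 6 ≤ 2√23 ≈ 9.5917 ✓.


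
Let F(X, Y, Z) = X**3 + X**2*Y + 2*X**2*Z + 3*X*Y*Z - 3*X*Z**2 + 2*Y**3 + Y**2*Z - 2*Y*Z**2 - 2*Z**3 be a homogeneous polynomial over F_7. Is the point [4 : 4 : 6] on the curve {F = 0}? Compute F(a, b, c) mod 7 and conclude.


F(4,4,6) ≡ 2 (mod 7); P is NOT on the curve.

Evaluate F(4, 4, 6) term-by-term (mod 7).
  X**3 ↦ 1·64·1·1 = 64
  X**2*Y ↦ 1·16·4·1 = 64
  2*X**2*Z ↦ 2·16·1·6 = 192
  3*X*Y*Z ↦ 3·4·4·6 = 288
  -3*X*Z**2 ↦ -3·4·1·36 = -432
  2*Y**3 ↦ 2·1·64·1 = 128
  Y**2*Z ↦ 1·1·16·6 = 96
  -2*Y*Z**2 ↦ -2·1·4·36 = -288
  -2*Z**3 ↦ -2·1·1·216 = -432
Sum: F(4, 4, 6) = (64) + (64) + (192) + (288) + (-432) + (128) + (96) + (-288) + (-432) = -320.
Reducing mod 7: -320 ≡ 2 (mod 7).
Since F(a, b, c) ≡ 2 ≠ 0 (mod 7), P does NOT lie on the curve.


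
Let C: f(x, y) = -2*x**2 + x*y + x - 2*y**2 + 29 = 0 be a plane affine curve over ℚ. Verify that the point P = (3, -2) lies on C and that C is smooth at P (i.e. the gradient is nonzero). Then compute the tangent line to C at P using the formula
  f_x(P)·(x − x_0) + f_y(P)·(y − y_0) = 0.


Tangent line at P: -13*x + 11*y + 61 = 0.

Step 1: f(3, -2) = 0, so P lies on C.
Step 2: partial derivatives
  f_x(x, y) = -4*x + y + 1, f_y(x, y) = x - 4*y.
  f_x(P) = -13, f_y(P) = 11 (gradient nonzero, so P is smooth).
Step 3: tangent line at P: -13·(x − 3) + 11·(y − -2) = 0.
Expanding: -13*x + 11*y + 61 = 0.


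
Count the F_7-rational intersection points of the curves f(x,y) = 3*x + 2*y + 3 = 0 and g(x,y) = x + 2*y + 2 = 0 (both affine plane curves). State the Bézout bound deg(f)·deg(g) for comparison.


Common zeros: {(3, 1)}; count = 1; Bézout bound = 1.

deg(f) = 1, deg(g) = 1, so Bézout bound = 1.
Scan x ∈ F_7. For each x, list the y ∈ F_7 with f(x, y) ≡ 0 and those with g(x, y) ≡ 0 (mod 7); the common zeros in that column are the intersection.
  x = 0: f ≡ 0 at y ∈ {2}; g ≡ 0 at y ∈ {6}; common: ∅.
  x = 1: f ≡ 0 at y ∈ {4}; g ≡ 0 at y ∈ {2}; common: ∅.
  x = 2: f ≡ 0 at y ∈ {6}; g ≡ 0 at y ∈ {5}; common: ∅.
  x = 3: f ≡ 0 at y ∈ {1}; g ≡ 0 at y ∈ {1}; common: {1}.
  x = 4: f ≡ 0 at y ∈ {3}; g ≡ 0 at y ∈ {4}; common: ∅.
  x = 5: f ≡ 0 at y ∈ {5}; g ≡ 0 at y ∈ {0}; common: ∅.
  x = 6: f ≡ 0 at y ∈ {0}; g ≡ 0 at y ∈ {3}; common: ∅.
Collecting: common zeros = {(3, 1)}, so the count is 1.
Comparison with the Bézout bound: 1 ≤ 1 = deg(f)·deg(g), as expected for curves with no common component (the bound is attained).


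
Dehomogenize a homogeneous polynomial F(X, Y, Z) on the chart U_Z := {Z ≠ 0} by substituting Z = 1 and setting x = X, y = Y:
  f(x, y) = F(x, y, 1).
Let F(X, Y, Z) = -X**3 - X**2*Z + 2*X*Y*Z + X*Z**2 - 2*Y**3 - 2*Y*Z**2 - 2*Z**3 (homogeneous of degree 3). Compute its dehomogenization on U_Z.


f(x, y) = -x**3 - x**2 + 2*x*y + x - 2*y**3 - 2*y - 2

On U_Z we set Z = 1. Each monomial c·X^i·Y^j·Z^k in F becomes c·x^i·y^j·1^k = c·x^i·y^j.
Substituting Z = 1: F(X, Y, 1) = -x**3 - x**2 + 2*x*y + x - 2*y**3 - 2*y - 2.
Note: deg(f) ≤ deg(F) = 3; strict inequality happens when F is divisible by Z (lost terms).


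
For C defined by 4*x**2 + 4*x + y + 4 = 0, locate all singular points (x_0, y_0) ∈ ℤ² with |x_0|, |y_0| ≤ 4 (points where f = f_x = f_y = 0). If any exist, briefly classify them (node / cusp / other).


No singular points in the scanned grid; C is smooth there.

Compute partial derivatives:
  f_x = 8*x + 4.
  f_y = 1.
f_y = 1 is a nonzero constant, so f_y never vanishes: no point (x, y) can satisfy f = f_x = f_y = 0. In particular no (x, y) ∈ {−4, ..., 4}² is singular; the curve is smooth.


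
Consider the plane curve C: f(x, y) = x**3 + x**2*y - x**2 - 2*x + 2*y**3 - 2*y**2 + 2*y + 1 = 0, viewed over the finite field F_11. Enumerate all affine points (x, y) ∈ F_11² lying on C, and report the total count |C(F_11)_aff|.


Affine F_11-points: {(0, 8), (1, 3), (2, 3), (2, 4), (2, 5), (3, 9), (4, 4), (6, 2), (6, 3), (6, 7), (8, 10)}; count = 11.

For each of the 121 pairs (x, y) ∈ F_11², evaluate f(x, y) mod 11. Record the zeros.
  x = 0: [0↦1, 1↦3, 2↦2, 3↦10, 4↦6, 5↦2, 6↦10, 7↦9, 8↦0, 9↦6, 10↦6]  zeros at y ∈ {8}
  x = 1: [0↦10, 1↦2, 2↦2, 3↦0, 4↦8, 5↦5, 6↦3, 7↦3, 8↦6, 9↦2, 10↦3]  zeros at y ∈ {3}
  x = 2: [0↦1, 1↦7, 2↦10, 3↦0, 4↦0, 5↦0, 6↦1, 7↦4, 8↦10, 9↦9, 10↦2]  zeros at y ∈ {3, 4, 5}
  x = 3: [0↦2, 1↦2, 2↦10, 3↦5, 4↦10, 5↦4, 6↦10, 7↦7, 8↦7, 9↦0, 10↦9]  zeros at y ∈ {9}
  x = 4: [0↦8, 1↦4, 2↦8, 3↦10, 4↦0, 5↦1, 6↦3, 7↦7, 8↦3, 9↦3, 10↦8]  zeros at y ∈ {4}
  x = 5: [0↦3, 1↦8, 2↦10, 3↦10, 4↦9, 5↦8, 6↦8, 7↦10, 8↦4, 9↦2, 10↦5]  zeros at y ∈ ∅
  x = 6: [0↦4, 1↦9, 2↦0, 3↦0, 4↦10, 5↦9, 6↦9, 7↦0, 8↦5, 9↦3, 10↦6]  zeros at y ∈ {2, 3, 7}
  x = 7: [0↦6, 1↦2, 2↦6, 3↦8, 4↦9, 5↦10, 6↦1, 7↦5, 8↦1, 9↦1, 10↦6]  zeros at y ∈ ∅
  x = 8: [0↦4, 1↦4, 2↦1, 3↦7, 4↦1, 5↦6, 6↦1, 7↦9, 8↦9, 9↦2, 10↦0]  zeros at y ∈ {10}
  x = 9: [0↦4, 1↦10, 2↦2, 3↦3, 4↦3, 5↦3, 6↦4, 7↦7, 8↦2, 9↦1, 10↦5]  zeros at y ∈ ∅
  x = 10: [0↦1, 1↦4, 2↦4, 3↦2, 4↦10, 5↦7, 6↦5, 7↦5, 8↦8, 9↦4, 10↦5]  zeros at y ∈ ∅
Collecting zeros: affine points = {(0, 8), (1, 3), (2, 3), (2, 4), (2, 5), (3, 9), (4, 4), (6, 2), (6, 3), (6, 7), (8, 10)}.
Total count |C(F_11)_aff| = 11.


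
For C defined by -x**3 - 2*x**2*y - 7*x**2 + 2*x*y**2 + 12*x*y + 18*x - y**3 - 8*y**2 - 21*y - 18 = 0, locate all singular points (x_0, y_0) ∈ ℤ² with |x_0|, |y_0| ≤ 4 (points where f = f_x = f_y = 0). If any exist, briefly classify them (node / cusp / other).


Singular points: {(0, -3)}; classification: node.

Compute partial derivatives:
  f_x = -3*x**2 - 4*x*y - 14*x + 2*y**2 + 12*y + 18.
  f_y = -2*x**2 + 4*x*y + 12*x - 3*y**2 - 16*y - 21.
Scan x_0 ∈ {−4, ..., 4}. For each x_0, f_y(x_0, y) is a polynomial in y; find its integer roots y ∈ {−4, ..., 4}, then test f_x and f at those candidates.
  x = -4: f_y(-4, y) = -3*y**2 - 32*y - 101; no integer root y with |y| ≤ 4.
  x = -3: f_y(-3, y) = -3*y**2 - 28*y - 75; no integer root y with |y| ≤ 4.
  x = -2: f_y(-2, y) = -3*y**2 - 24*y - 53; no integer root y with |y| ≤ 4.
  x = -1: f_y(-1, y) = -3*y**2 - 20*y - 35; no integer root y with |y| ≤ 4.
  x = 0: f_y(0, y) = -3*y**2 - 16*y - 21; vanishes at y ∈ {-3}. (0, -3): f_x = 0, f = 0 — SINGULAR.
  x = 1: f_y(1, y) = -3*y**2 - 12*y - 11; no integer root y with |y| ≤ 4.
  x = 2: f_y(2, y) = -3*y**2 - 8*y - 5; vanishes at y ∈ {-1}. (2, -1): f_x = -24 ≠ 0.
  x = 3: f_y(3, y) = -3*y**2 - 4*y - 3; no integer root y with |y| ≤ 4.
  x = 4: f_y(4, y) = -3*y**2 - 5; no integer root y with |y| ≤ 4.
Only singular point on the grid: (0, -3).
Classify: substitute x = 0 + u, y = -3 + v and expand: f = -u**3 - 2*u**2*v - u**2 + 2*u*v**2 - v**3 + v**2.
No constant or linear terms (consistent with a singular point). Quadratic part: -u**2 + v**2. Cubic part: -u**3 - 2*u**2*v + 2*u*v**2 - v**3.
The quadratic part v**2 - u**2 = (v − u)(v + u) splits into two distinct linear factors, so there are two distinct tangent lines y − -3 = ±(x − 0) — this is a node (ordinary double point).
Classification: node.


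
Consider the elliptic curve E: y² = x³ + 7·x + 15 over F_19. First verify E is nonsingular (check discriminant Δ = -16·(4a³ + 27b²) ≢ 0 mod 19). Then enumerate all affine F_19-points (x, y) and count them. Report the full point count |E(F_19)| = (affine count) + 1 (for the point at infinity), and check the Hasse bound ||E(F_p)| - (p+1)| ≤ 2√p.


Affine points = {(1, 2), (1, 17), (3, 5), (3, 14), (5, 2), (5, 17), (6, 8), (6, 11), (9, 3), (9, 16), (11, 6), (11, 13), (13, 2), (13, 17), (14, 8), (14, 11), (16, 9), (16, 10), (18, 8), (18, 11)}; affine count = 20; |E(F_19)| = 21.

Discriminant check: Δ ∝ 4a³ + 27b² = 4·7³ + 27·15² = 4·343 + 27·225 ≡ 18 (mod 19). Nonzero ⇒ E is nonsingular.
For each x ∈ F_19, compute rhs = x³ + 7·x + 15 mod 19, then count y ∈ F_19 with y² ≡ rhs.
  x = 0: rhs = 15, matching y values: none (0 points).
  x = 1: rhs = 4, matching y values: 2, 17 (2 points).
  x = 2: rhs = 18, matching y values: none (0 points).
  x = 3: rhs = 6, matching y values: 5, 14 (2 points).
  x = 4: rhs = 12, matching y values: none (0 points).
  x = 5: rhs = 4, matching y values: 2, 17 (2 points).
  x = 6: rhs = 7, matching y values: 8, 11 (2 points).
  x = 7: rhs = 8, matching y values: none (0 points).
  x = 8: rhs = 13, matching y values: none (0 points).
  x = 9: rhs = 9, matching y values: 3, 16 (2 points).
  x = 10: rhs = 2, matching y values: none (0 points).
  x = 11: rhs = 17, matching y values: 6, 13 (2 points).
  x = 12: rhs = 3, matching y values: none (0 points).
  x = 13: rhs = 4, matching y values: 2, 17 (2 points).
  x = 14: rhs = 7, matching y values: 8, 11 (2 points).
  x = 15: rhs = 18, matching y values: none (0 points).
  x = 16: rhs = 5, matching y values: 9, 10 (2 points).
  x = 17: rhs = 12, matching y values: none (0 points).
  x = 18: rhs = 7, matching y values: 8, 11 (2 points).
Total affine count: 20.
Full point count |E(F_19)| = 20 + 1 = 21.
Hasse bound: |21 − (19+1)| = |1| = 1 ≤ 2√19 ≈ 8.7178 ✓.


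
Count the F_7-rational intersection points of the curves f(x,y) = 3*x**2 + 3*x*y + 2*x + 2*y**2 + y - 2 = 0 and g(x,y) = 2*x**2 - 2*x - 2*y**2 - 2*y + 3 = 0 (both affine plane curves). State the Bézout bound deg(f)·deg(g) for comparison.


Common zeros: {(2, 0)}; count = 1; Bézout bound = 4.

deg(f) = 2, deg(g) = 2, so Bézout bound = 4.
Scan x ∈ F_7. For each x, list the y ∈ F_7 with f(x, y) ≡ 0 and those with g(x, y) ≡ 0 (mod 7); the common zeros in that column are the intersection.
  x = 0: f ≡ 0 at y ∈ ∅; g ≡ 0 at y ∈ {3}; common: ∅.
  x = 1: f ≡ 0 at y ∈ ∅; g ≡ 0 at y ∈ {3}; common: ∅.
  x = 2: f ≡ 0 at y ∈ {0}; g ≡ 0 at y ∈ {0, 6}; common: {0}.
  x = 3: f ≡ 0 at y ∈ ∅; g ≡ 0 at y ∈ ∅; common: ∅.
  x = 4: f ≡ 0 at y ∈ ∅; g ≡ 0 at y ∈ ∅; common: ∅.
  x = 5: f ≡ 0 at y ∈ ∅; g ≡ 0 at y ∈ ∅; common: ∅.
  x = 6: f ≡ 0 at y ∈ ∅; g ≡ 0 at y ∈ {0, 6}; common: ∅.
Collecting: common zeros = {(2, 0)}, so the count is 1.
Comparison with the Bézout bound: 1 ≤ 4 = deg(f)·deg(g), as expected for curves with no common component (the affine F_7-count falls short of the bound because intersections may lie at infinity, over extension fields, or carry multiplicity).


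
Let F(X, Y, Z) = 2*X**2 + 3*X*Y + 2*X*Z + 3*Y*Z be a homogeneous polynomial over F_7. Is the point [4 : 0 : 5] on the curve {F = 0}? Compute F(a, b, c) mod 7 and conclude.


F(4,0,5) ≡ 2 (mod 7); P is NOT on the curve.

Evaluate F(4, 0, 5) term-by-term (mod 7).
  2*X**2 ↦ 2·16·1·1 = 32
  3*X*Y ↦ 3·4·0·1 = 0
  2*X*Z ↦ 2·4·1·5 = 40
  3*Y*Z ↦ 3·1·0·5 = 0
Sum: F(4, 0, 5) = (32) + (0) + (40) + (0) = 72.
Reducing mod 7: 72 ≡ 2 (mod 7).
Since F(a, b, c) ≡ 2 ≠ 0 (mod 7), P does NOT lie on the curve.


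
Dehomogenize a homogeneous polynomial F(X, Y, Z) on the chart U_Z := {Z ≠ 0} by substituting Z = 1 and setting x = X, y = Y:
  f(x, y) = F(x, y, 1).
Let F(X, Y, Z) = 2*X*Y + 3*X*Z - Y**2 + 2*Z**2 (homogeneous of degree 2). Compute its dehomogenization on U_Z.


f(x, y) = 2*x*y + 3*x - y**2 + 2

On U_Z we set Z = 1. Each monomial c·X^i·Y^j·Z^k in F becomes c·x^i·y^j·1^k = c·x^i·y^j.
Substituting Z = 1: F(X, Y, 1) = 2*x*y + 3*x - y**2 + 2.
Note: deg(f) ≤ deg(F) = 2; strict inequality happens when F is divisible by Z (lost terms).


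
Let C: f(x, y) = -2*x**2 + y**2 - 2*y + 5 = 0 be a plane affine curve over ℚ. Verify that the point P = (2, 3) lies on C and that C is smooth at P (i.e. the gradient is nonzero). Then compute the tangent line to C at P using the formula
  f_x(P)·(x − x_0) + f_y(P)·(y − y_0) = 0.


Tangent line at P: -8*x + 4*y + 4 = 0.

Step 1: f(2, 3) = 0, so P lies on C.
Step 2: partial derivatives
  f_x(x, y) = -4*x, f_y(x, y) = 2*y - 2.
  f_x(P) = -8, f_y(P) = 4 (gradient nonzero, so P is smooth).
Step 3: tangent line at P: -8·(x − 2) + 4·(y − 3) = 0.
Expanding: -8*x + 4*y + 4 = 0.


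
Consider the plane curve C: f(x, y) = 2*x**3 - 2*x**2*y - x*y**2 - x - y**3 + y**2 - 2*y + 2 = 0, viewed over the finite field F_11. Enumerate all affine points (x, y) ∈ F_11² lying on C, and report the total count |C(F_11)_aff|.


Affine F_11-points: {(0, 1), (0, 3), (0, 8), (1, 4), (3, 7), (4, 1), (7, 4), (8, 1)}; count = 8.

For each of the 121 pairs (x, y) ∈ F_11², evaluate f(x, y) mod 11. Record the zeros.
  x = 0: [0↦2, 1↦0, 2↦5, 3↦0, 4↦1, 5↦2, 6↦8, 7↦2, 8↦0, 9↦7, 10↦6]  zeros at y ∈ {1, 3, 8}
  x = 1: [0↦3, 1↦9, 2↦9, 3↦8, 4↦0, 5↦1, 6↦5, 7↦6, 8↦9, 9↦8, 10↦8]  zeros at y ∈ {4}
  x = 2: [0↦5, 1↦4, 2↦6, 3↦5, 4↦6, 5↦3, 6↦1, 7↦5, 8↦9, 9↦7, 10↦4]  zeros at y ∈ ∅
  x = 3: [0↦9, 1↦8, 2↦8, 3↦3, 4↦9, 5↦9, 6↦8, 7↦0, 8↦1, 9↦5, 10↦6]  zeros at y ∈ {7}
  x = 4: [0↦5, 1↦0, 2↦5, 3↦3, 4↦10, 5↦9, 6↦5, 7↦3, 8↦8, 9↦3, 10↦4]  zeros at y ∈ {1}
  x = 5: [0↦5, 1↦3, 2↦9, 3↦6, 4↦10, 5↦4, 6↦4, 7↦4, 8↦9, 9↦2, 10↦10]  zeros at y ∈ ∅
  x = 6: [0↦10, 1↦7, 2↦10, 3↦2, 4↦10, 5↦6, 6↦6, 7↦4, 8↦5, 9↦3, 10↦3]  zeros at y ∈ ∅
  x = 7: [0↦10, 1↦2, 2↦9, 3↦3, 4↦0, 5↦5, 6↦1, 7↦4, 8↦8, 9↦7, 10↦6]  zeros at y ∈ {4}
  x = 8: [0↦6, 1↦0, 2↦7, 3↦10, 4↦3, 5↦2, 6↦1, 7↦5, 8↦8, 9↦4, 10↦9]  zeros at y ∈ {1}
  x = 9: [0↦10, 1↦2, 2↦5, 3↦2, 4↦9, 5↦9, 6↦7, 7↦8, 8↦6, 9↦6, 10↦2]  zeros at y ∈ ∅
  x = 10: [0↦1, 1↦9, 2↦4, 3↦2, 4↦8, 5↦5, 6↦9, 7↦3, 8↦3, 9↦3, 10↦8]  zeros at y ∈ ∅
Collecting zeros: affine points = {(0, 1), (0, 3), (0, 8), (1, 4), (3, 7), (4, 1), (7, 4), (8, 1)}.
Total count |C(F_11)_aff| = 8.


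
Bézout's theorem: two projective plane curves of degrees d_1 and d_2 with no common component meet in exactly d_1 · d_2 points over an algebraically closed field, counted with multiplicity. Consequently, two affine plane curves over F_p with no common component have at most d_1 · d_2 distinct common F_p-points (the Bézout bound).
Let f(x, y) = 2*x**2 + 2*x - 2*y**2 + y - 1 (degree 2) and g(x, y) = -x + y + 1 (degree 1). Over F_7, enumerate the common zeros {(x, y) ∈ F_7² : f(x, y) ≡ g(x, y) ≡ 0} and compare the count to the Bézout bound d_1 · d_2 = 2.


Common zeros: ∅; count = 0; Bézout bound = 2.

deg(f) = 2, deg(g) = 1, so Bézout bound = 2.
Scan x ∈ F_7. For each x, list the y ∈ F_7 with f(x, y) ≡ 0 and those with g(x, y) ≡ 0 (mod 7); the common zeros in that column are the intersection.
  x = 0: f ≡ 0 at y ∈ {2}; g ≡ 0 at y ∈ {6}; common: ∅.
  x = 1: f ≡ 0 at y ∈ {5, 6}; g ≡ 0 at y ∈ {0}; common: ∅.
  x = 2: f ≡ 0 at y ∈ ∅; g ≡ 0 at y ∈ {1}; common: ∅.
  x = 3: f ≡ 0 at y ∈ ∅; g ≡ 0 at y ∈ {2}; common: ∅.
  x = 4: f ≡ 0 at y ∈ ∅; g ≡ 0 at y ∈ {3}; common: ∅.
  x = 5: f ≡ 0 at y ∈ {5, 6}; g ≡ 0 at y ∈ {4}; common: ∅.
  x = 6: f ≡ 0 at y ∈ {2}; g ≡ 0 at y ∈ {5}; common: ∅.
Collecting: common zeros = ∅, so the count is 0.
Comparison with the Bézout bound: 0 ≤ 2 = deg(f)·deg(g), as expected for curves with no common component (the affine F_7-count falls short of the bound because intersections may lie at infinity, over extension fields, or carry multiplicity).


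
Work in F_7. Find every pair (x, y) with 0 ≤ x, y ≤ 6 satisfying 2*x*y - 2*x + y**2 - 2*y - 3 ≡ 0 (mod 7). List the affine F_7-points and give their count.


Affine F_7-points: {(0, 3), (0, 6), (2, 0), (2, 5), (5, 2), (5, 4)}; count = 6.

For each of the 49 pairs (x, y) ∈ F_7², evaluate f(x, y) mod 7. Record the zeros.
  x = 0: [0↦4, 1↦3, 2↦4, 3↦0, 4↦5, 5↦5, 6↦0]  zeros at y ∈ {3, 6}
  x = 1: [0↦2, 1↦3, 2↦6, 3↦4, 4↦4, 5↦6, 6↦3]  zeros at y ∈ ∅
  x = 2: [0↦0, 1↦3, 2↦1, 3↦1, 4↦3, 5↦0, 6↦6]  zeros at y ∈ {0, 5}
  x = 3: [0↦5, 1↦3, 2↦3, 3↦5, 4↦2, 5↦1, 6↦2]  zeros at y ∈ ∅
  x = 4: [0↦3, 1↦3, 2↦5, 3↦2, 4↦1, 5↦2, 6↦5]  zeros at y ∈ ∅
  x = 5: [0↦1, 1↦3, 2↦0, 3↦6, 4↦0, 5↦3, 6↦1]  zeros at y ∈ {2, 4}
  x = 6: [0↦6, 1↦3, 2↦2, 3↦3, 4↦6, 5↦4, 6↦4]  zeros at y ∈ ∅
Collecting zeros: affine points = {(0, 3), (0, 6), (2, 0), (2, 5), (5, 2), (5, 4)}.
Total count |C(F_7)_aff| = 6.


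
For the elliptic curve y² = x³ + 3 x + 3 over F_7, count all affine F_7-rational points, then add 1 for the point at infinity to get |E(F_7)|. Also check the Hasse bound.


Affine points = {(1, 0), (3, 2), (3, 5), (4, 3), (4, 4)}; affine count = 5; |E(F_7)| = 6.

Discriminant check: Δ ∝ 4a³ + 27b² = 4·3³ + 27·3² = 4·27 + 27·9 ≡ 1 (mod 7). Nonzero ⇒ E is nonsingular.
For each x ∈ F_7, compute rhs = x³ + 3·x + 3 mod 7, then count y ∈ F_7 with y² ≡ rhs.
  x = 0: rhs = 3, matching y values: none (0 points).
  x = 1: rhs = 0, matching y values: 0 (1 points).
  x = 2: rhs = 3, matching y values: none (0 points).
  x = 3: rhs = 4, matching y values: 2, 5 (2 points).
  x = 4: rhs = 2, matching y values: 3, 4 (2 points).
  x = 5: rhs = 3, matching y values: none (0 points).
  x = 6: rhs = 6, matching y values: none (0 points).
Total affine count: 5.
Full point count |E(F_7)| = 5 + 1 = 6.
Hasse bound: |6 − (7+1)| = |-2| = 2 ≤ 2√7 ≈ 5.2915 ✓.


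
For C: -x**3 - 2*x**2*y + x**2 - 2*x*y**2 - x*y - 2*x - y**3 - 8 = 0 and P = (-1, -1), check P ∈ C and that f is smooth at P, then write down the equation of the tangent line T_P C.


Tangent line at P: -12*x - 8*y - 20 = 0.

Step 1: f(-1, -1) = 0, so P lies on C.
Step 2: partial derivatives
  f_x(x, y) = -3*x**2 - 4*x*y + 2*x - 2*y**2 - y - 2, f_y(x, y) = -2*x**2 - 4*x*y - x - 3*y**2.
  f_x(P) = -12, f_y(P) = -8 (gradient nonzero, so P is smooth).
Step 3: tangent line at P: -12·(x − -1) + -8·(y − -1) = 0.
Expanding: -12*x - 8*y - 20 = 0.


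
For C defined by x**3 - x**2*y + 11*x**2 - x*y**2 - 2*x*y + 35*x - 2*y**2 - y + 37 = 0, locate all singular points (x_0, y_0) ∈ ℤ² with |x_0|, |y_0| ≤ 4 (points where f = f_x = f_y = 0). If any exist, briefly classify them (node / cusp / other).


Singular points: {(-3, 2)}; classification: cusp.

Compute partial derivatives:
  f_x = 3*x**2 - 2*x*y + 22*x - y**2 - 2*y + 35.
  f_y = -x**2 - 2*x*y - 2*x - 4*y - 1.
Scan x_0 ∈ {−4, ..., 4}. For each x_0, f_y(x_0, y) is a polynomial in y; find its integer roots y ∈ {−4, ..., 4}, then test f_x and f at those candidates.
  x = -4: f_y(-4, y) = 4*y - 9; no integer root y with |y| ≤ 4.
  x = -3: f_y(-3, y) = 2*y - 4; vanishes at y ∈ {2}. (-3, 2): f_x = 0, f = 0 — SINGULAR.
  x = -2: f_y(-2, y) = -1; no integer root y with |y| ≤ 4.
  x = -1: f_y(-1, y) = -2*y; vanishes at y ∈ {0}. (-1, 0): f_x = 16 ≠ 0.
  x = 0: f_y(0, y) = -4*y - 1; no integer root y with |y| ≤ 4.
  x = 1: f_y(1, y) = -6*y - 4; no integer root y with |y| ≤ 4.
  x = 2: f_y(2, y) = -8*y - 9; no integer root y with |y| ≤ 4.
  x = 3: f_y(3, y) = -10*y - 16; no integer root y with |y| ≤ 4.
  x = 4: f_y(4, y) = -12*y - 25; no integer root y with |y| ≤ 4.
Only singular point on the grid: (-3, 2).
Classify: substitute x = -3 + u, y = 2 + v and expand: f = u**3 - u**2*v - u*v**2 + v**2.
No constant or linear terms (consistent with a singular point). Quadratic part: v**2. Cubic part: u**3 - u**2*v - u*v**2.
The quadratic part v**2 is a perfect square, so there is a single (double) tangent line v = 0, i.e. y = 2. Restricting the cubic part to that line (v = 0) leaves u**3 ≠ 0, so f is not divisible by v and the branch is v² ≈ -u**3 to lowest order — this is a cusp.
Classification: cusp.


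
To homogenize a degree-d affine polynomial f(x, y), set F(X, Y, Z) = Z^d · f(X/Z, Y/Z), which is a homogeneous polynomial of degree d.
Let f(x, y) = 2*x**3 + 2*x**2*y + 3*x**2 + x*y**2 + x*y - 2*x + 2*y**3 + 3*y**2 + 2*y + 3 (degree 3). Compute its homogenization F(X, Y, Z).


F(X, Y, Z) = 2*X**3 + 2*X**2*Y + 3*X**2*Z + X*Y**2 + X*Y*Z - 2*X*Z**2 + 2*Y**3 + 3*Y**2*Z + 2*Y*Z**2 + 3*Z**3

deg(f) = 3.
Substitute x = X/Z, y = Y/Z into f, then multiply by Z^3.
  monomial 2·x^3·y^0 ↦ 2·X^3·Y^0·Z^0.
  monomial 2·x^2·y^1 ↦ 2·X^2·Y^1·Z^0.
  monomial 3·x^2·y^0 ↦ 3·X^2·Y^0·Z^1.
  monomial 1·x^1·y^2 ↦ 1·X^1·Y^2·Z^0.
  monomial 1·x^1·y^1 ↦ 1·X^1·Y^1·Z^1.
  monomial -2·x^1·y^0 ↦ -2·X^1·Y^0·Z^2.
  monomial 2·x^0·y^3 ↦ 2·X^0·Y^3·Z^0.
  monomial 3·x^0·y^2 ↦ 3·X^0·Y^2·Z^1.
  monomial 2·x^0·y^1 ↦ 2·X^0·Y^1·Z^2.
  monomial 3·x^0·y^0 ↦ 3·X^0·Y^0·Z^3.
Collecting: F(X, Y, Z) = 2*X**3 + 2*X**2*Y + 3*X**2*Z + X*Y**2 + X*Y*Z - 2*X*Z**2 + 2*Y**3 + 3*Y**2*Z + 2*Y*Z**2 + 3*Z**3.


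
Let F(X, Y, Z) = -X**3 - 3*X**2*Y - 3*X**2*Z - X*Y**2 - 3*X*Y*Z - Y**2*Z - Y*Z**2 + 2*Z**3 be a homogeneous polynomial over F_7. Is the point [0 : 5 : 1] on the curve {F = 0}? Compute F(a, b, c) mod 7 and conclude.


F(0,5,1) ≡ 0 (mod 7); P is on the curve.

Evaluate F(0, 5, 1) term-by-term (mod 7).
  -X**3 ↦ -1·0·1·1 = 0
  -3*X**2*Y ↦ -3·0·5·1 = 0
  -3*X**2*Z ↦ -3·0·1·1 = 0
  -X*Y**2 ↦ -1·0·25·1 = 0
  -3*X*Y*Z ↦ -3·0·5·1 = 0
  -Y**2*Z ↦ -1·1·25·1 = -25
  -Y*Z**2 ↦ -1·1·5·1 = -5
  2*Z**3 ↦ 2·1·1·1 = 2
Sum: F(0, 5, 1) = (0) + (0) + (0) + (0) + (0) + (-25) + (-5) + (2) = -28.
Reducing mod 7: -28 ≡ 0 (mod 7).
Since F(a, b, c) ≡ 0 (mod 7), P lies on the curve.


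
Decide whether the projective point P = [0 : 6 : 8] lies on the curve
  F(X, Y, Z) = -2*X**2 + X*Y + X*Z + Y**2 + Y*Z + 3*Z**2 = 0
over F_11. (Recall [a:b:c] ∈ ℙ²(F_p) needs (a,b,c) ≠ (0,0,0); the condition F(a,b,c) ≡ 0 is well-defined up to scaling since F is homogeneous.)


F(0,6,8) ≡ 1 (mod 11); P is NOT on the curve.

Evaluate F(0, 6, 8) term-by-term (mod 11).
  -2*X**2 ↦ -2·0·1·1 = 0
  X*Y ↦ 1·0·6·1 = 0
  X*Z ↦ 1·0·1·8 = 0
  Y**2 ↦ 1·1·36·1 = 36
  Y*Z ↦ 1·1·6·8 = 48
  3*Z**2 ↦ 3·1·1·64 = 192
Sum: F(0, 6, 8) = (0) + (0) + (0) + (36) + (48) + (192) = 276.
Reducing mod 11: 276 ≡ 1 (mod 11).
Since F(a, b, c) ≡ 1 ≠ 0 (mod 11), P does NOT lie on the curve.


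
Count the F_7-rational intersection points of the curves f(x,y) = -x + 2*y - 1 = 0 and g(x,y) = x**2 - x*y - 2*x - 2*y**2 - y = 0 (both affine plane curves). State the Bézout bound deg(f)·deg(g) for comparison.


Common zeros: {(5, 3)}; count = 1; Bézout bound = 2.

deg(f) = 1, deg(g) = 2, so Bézout bound = 2.
Scan x ∈ F_7. For each x, list the y ∈ F_7 with f(x, y) ≡ 0 and those with g(x, y) ≡ 0 (mod 7); the common zeros in that column are the intersection.
  x = 0: f ≡ 0 at y ∈ {4}; g ≡ 0 at y ∈ {0, 3}; common: ∅.
  x = 1: f ≡ 0 at y ∈ {1}; g ≡ 0 at y ∈ ∅; common: ∅.
  x = 2: f ≡ 0 at y ∈ {5}; g ≡ 0 at y ∈ {0, 2}; common: ∅.
  x = 3: f ≡ 0 at y ∈ {2}; g ≡ 0 at y ∈ ∅; common: ∅.
  x = 4: f ≡ 0 at y ∈ {6}; g ≡ 0 at y ∈ ∅; common: ∅.
  x = 5: f ≡ 0 at y ∈ {3}; g ≡ 0 at y ∈ {1, 3}; common: {3}.
  x = 6: f ≡ 0 at y ∈ {0}; g ≡ 0 at y ∈ ∅; common: ∅.
Collecting: common zeros = {(5, 3)}, so the count is 1.
Comparison with the Bézout bound: 1 ≤ 2 = deg(f)·deg(g), as expected for curves with no common component (the affine F_7-count falls short of the bound because intersections may lie at infinity, over extension fields, or carry multiplicity).


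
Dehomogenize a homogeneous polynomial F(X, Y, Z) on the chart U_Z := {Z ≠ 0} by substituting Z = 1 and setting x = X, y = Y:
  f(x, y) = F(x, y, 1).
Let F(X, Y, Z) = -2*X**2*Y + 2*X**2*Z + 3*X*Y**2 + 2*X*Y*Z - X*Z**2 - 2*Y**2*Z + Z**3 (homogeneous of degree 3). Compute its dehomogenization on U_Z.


f(x, y) = -2*x**2*y + 2*x**2 + 3*x*y**2 + 2*x*y - x - 2*y**2 + 1

On U_Z we set Z = 1. Each monomial c·X^i·Y^j·Z^k in F becomes c·x^i·y^j·1^k = c·x^i·y^j.
Substituting Z = 1: F(X, Y, 1) = -2*x**2*y + 2*x**2 + 3*x*y**2 + 2*x*y - x - 2*y**2 + 1.
Note: deg(f) ≤ deg(F) = 3; strict inequality happens when F is divisible by Z (lost terms).


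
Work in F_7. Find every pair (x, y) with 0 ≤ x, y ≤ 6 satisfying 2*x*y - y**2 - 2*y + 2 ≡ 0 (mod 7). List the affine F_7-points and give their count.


Affine F_7-points: {(1, 3), (1, 4), (4, 1), (4, 5), (5, 2), (5, 6)}; count = 6.

For each of the 49 pairs (x, y) ∈ F_7², evaluate f(x, y) mod 7. Record the zeros.
  x = 0: [0↦2, 1↦6, 2↦1, 3↦1, 4↦6, 5↦2, 6↦3]  zeros at y ∈ ∅
  x = 1: [0↦2, 1↦1, 2↦5, 3↦0, 4↦0, 5↦5, 6↦1]  zeros at y ∈ {3, 4}
  x = 2: [0↦2, 1↦3, 2↦2, 3↦6, 4↦1, 5↦1, 6↦6]  zeros at y ∈ ∅
  x = 3: [0↦2, 1↦5, 2↦6, 3↦5, 4↦2, 5↦4, 6↦4]  zeros at y ∈ ∅
  x = 4: [0↦2, 1↦0, 2↦3, 3↦4, 4↦3, 5↦0, 6↦2]  zeros at y ∈ {1, 5}
  x = 5: [0↦2, 1↦2, 2↦0, 3↦3, 4↦4, 5↦3, 6↦0]  zeros at y ∈ {2, 6}
  x = 6: [0↦2, 1↦4, 2↦4, 3↦2, 4↦5, 5↦6, 6↦5]  zeros at y ∈ ∅
Collecting zeros: affine points = {(1, 3), (1, 4), (4, 1), (4, 5), (5, 2), (5, 6)}.
Total count |C(F_7)_aff| = 6.


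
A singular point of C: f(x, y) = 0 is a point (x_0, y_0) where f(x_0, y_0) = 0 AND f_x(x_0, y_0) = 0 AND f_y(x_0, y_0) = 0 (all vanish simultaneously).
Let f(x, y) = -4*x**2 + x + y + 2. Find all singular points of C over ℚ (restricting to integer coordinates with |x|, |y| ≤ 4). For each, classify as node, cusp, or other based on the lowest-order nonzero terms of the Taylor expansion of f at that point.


No singular points in the scanned grid; C is smooth there.

Compute partial derivatives:
  f_x = 1 - 8*x.
  f_y = 1.
f_y = 1 is a nonzero constant, so f_y never vanishes: no point (x, y) can satisfy f = f_x = f_y = 0. In particular no (x, y) ∈ {−4, ..., 4}² is singular; the curve is smooth.


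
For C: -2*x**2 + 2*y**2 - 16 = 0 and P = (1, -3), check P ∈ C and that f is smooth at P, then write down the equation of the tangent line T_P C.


Tangent line at P: -4*x - 12*y - 32 = 0.

Step 1: f(1, -3) = 0, so P lies on C.
Step 2: partial derivatives
  f_x(x, y) = -4*x, f_y(x, y) = 4*y.
  f_x(P) = -4, f_y(P) = -12 (gradient nonzero, so P is smooth).
Step 3: tangent line at P: -4·(x − 1) + -12·(y − -3) = 0.
Expanding: -4*x - 12*y - 32 = 0.


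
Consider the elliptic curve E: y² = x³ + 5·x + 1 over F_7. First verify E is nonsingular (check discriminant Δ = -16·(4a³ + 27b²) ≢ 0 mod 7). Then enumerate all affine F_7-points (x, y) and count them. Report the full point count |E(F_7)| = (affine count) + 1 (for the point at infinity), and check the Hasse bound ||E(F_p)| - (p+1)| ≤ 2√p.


Affine points = {(0, 1), (0, 6), (1, 0), (3, 1), (3, 6), (4, 1), (4, 6), (5, 2), (5, 5), (6, 3), (6, 4)}; affine count = 11; |E(F_7)| = 12.

Discriminant check: Δ ∝ 4a³ + 27b² = 4·5³ + 27·1² = 4·125 + 27·1 ≡ 2 (mod 7). Nonzero ⇒ E is nonsingular.
For each x ∈ F_7, compute rhs = x³ + 5·x + 1 mod 7, then count y ∈ F_7 with y² ≡ rhs.
  x = 0: rhs = 1, matching y values: 1, 6 (2 points).
  x = 1: rhs = 0, matching y values: 0 (1 points).
  x = 2: rhs = 5, matching y values: none (0 points).
  x = 3: rhs = 1, matching y values: 1, 6 (2 points).
  x = 4: rhs = 1, matching y values: 1, 6 (2 points).
  x = 5: rhs = 4, matching y values: 2, 5 (2 points).
  x = 6: rhs = 2, matching y values: 3, 4 (2 points).
Total affine count: 11.
Full point count |E(F_7)| = 11 + 1 = 12.
Hasse bound: |12 − (7+1)| = |4| = 4 ≤ 2√7 ≈ 5.2915 ✓.


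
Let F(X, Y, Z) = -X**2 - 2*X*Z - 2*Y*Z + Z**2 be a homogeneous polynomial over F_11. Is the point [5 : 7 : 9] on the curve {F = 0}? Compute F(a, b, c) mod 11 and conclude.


F(5,7,9) ≡ 5 (mod 11); P is NOT on the curve.

Evaluate F(5, 7, 9) term-by-term (mod 11).
  -X**2 ↦ -1·25·1·1 = -25
  -2*X*Z ↦ -2·5·1·9 = -90
  -2*Y*Z ↦ -2·1·7·9 = -126
  Z**2 ↦ 1·1·1·81 = 81
Sum: F(5, 7, 9) = (-25) + (-90) + (-126) + (81) = -160.
Reducing mod 11: -160 ≡ 5 (mod 11).
Since F(a, b, c) ≡ 5 ≠ 0 (mod 11), P does NOT lie on the curve.


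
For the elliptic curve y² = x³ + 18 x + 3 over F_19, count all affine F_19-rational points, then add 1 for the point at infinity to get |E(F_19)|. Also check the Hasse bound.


Affine points = {(2, 3), (2, 16), (4, 5), (4, 14), (5, 3), (5, 16), (6, 2), (6, 17), (7, 4), (7, 15), (9, 1), (9, 18), (10, 9), (10, 10), (12, 3), (12, 16), (14, 4), (14, 15), (15, 0), (16, 6), (16, 13), (17, 4), (17, 15)}; affine count = 23; |E(F_19)| = 24.

Discriminant check: Δ ∝ 4a³ + 27b² = 4·18³ + 27·3² = 4·5832 + 27·9 ≡ 11 (mod 19). Nonzero ⇒ E is nonsingular.
For each x ∈ F_19, compute rhs = x³ + 18·x + 3 mod 19, then count y ∈ F_19 with y² ≡ rhs.
  x = 0: rhs = 3, matching y values: none (0 points).
  x = 1: rhs = 3, matching y values: none (0 points).
  x = 2: rhs = 9, matching y values: 3, 16 (2 points).
  x = 3: rhs = 8, matching y values: none (0 points).
  x = 4: rhs = 6, matching y values: 5, 14 (2 points).
  x = 5: rhs = 9, matching y values: 3, 16 (2 points).
  x = 6: rhs = 4, matching y values: 2, 17 (2 points).
  x = 7: rhs = 16, matching y values: 4, 15 (2 points).
  x = 8: rhs = 13, matching y values: none (0 points).
  x = 9: rhs = 1, matching y values: 1, 18 (2 points).
  x = 10: rhs = 5, matching y values: 9, 10 (2 points).
  x = 11: rhs = 12, matching y values: none (0 points).
  x = 12: rhs = 9, matching y values: 3, 16 (2 points).
  x = 13: rhs = 2, matching y values: none (0 points).
  x = 14: rhs = 16, matching y values: 4, 15 (2 points).
  x = 15: rhs = 0, matching y values: 0 (1 points).
  x = 16: rhs = 17, matching y values: 6, 13 (2 points).
  x = 17: rhs = 16, matching y values: 4, 15 (2 points).
  x = 18: rhs = 3, matching y values: none (0 points).
Total affine count: 23.
Full point count |E(F_19)| = 23 + 1 = 24.
Hasse bound: |24 − (19+1)| = |4| = 4 ≤ 2√19 ≈ 8.7178 ✓.


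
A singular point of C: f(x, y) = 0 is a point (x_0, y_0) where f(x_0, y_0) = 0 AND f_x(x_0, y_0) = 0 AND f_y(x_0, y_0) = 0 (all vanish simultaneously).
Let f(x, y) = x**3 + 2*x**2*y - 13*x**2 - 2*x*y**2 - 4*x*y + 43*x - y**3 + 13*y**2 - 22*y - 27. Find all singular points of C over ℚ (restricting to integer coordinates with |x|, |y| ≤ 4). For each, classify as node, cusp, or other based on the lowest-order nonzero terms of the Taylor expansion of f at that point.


Singular points: {(3, 2)}; classification: cusp.

Compute partial derivatives:
  f_x = 3*x**2 + 4*x*y - 26*x - 2*y**2 - 4*y + 43.
  f_y = 2*x**2 - 4*x*y - 4*x - 3*y**2 + 26*y - 22.
Scan x_0 ∈ {−4, ..., 4}. For each x_0, f_y(x_0, y) is a polynomial in y; find its integer roots y ∈ {−4, ..., 4}, then test f_x and f at those candidates.
  x = -4: f_y(-4, y) = -3*y**2 + 42*y + 26; no integer root y with |y| ≤ 4.
  x = -3: f_y(-3, y) = -3*y**2 + 38*y + 8; no integer root y with |y| ≤ 4.
  x = -2: f_y(-2, y) = -3*y**2 + 34*y - 6; no integer root y with |y| ≤ 4.
  x = -1: f_y(-1, y) = -3*y**2 + 30*y - 16; no integer root y with |y| ≤ 4.
  x = 0: f_y(0, y) = -3*y**2 + 26*y - 22; no integer root y with |y| ≤ 4.
  x = 1: f_y(1, y) = -3*y**2 + 22*y - 24; no integer root y with |y| ≤ 4.
  x = 2: f_y(2, y) = -3*y**2 + 18*y - 22; no integer root y with |y| ≤ 4.
  x = 3: f_y(3, y) = -3*y**2 + 14*y - 16; vanishes at y ∈ {2}. (3, 2): f_x = 0, f = 0 — SINGULAR.
  x = 4: f_y(4, y) = -3*y**2 + 10*y - 6; no integer root y with |y| ≤ 4.
Only singular point on the grid: (3, 2).
Classify: substitute x = 3 + u, y = 2 + v and expand: f = u**3 + 2*u**2*v - 2*u*v**2 - v**3 + v**2.
No constant or linear terms (consistent with a singular point). Quadratic part: v**2. Cubic part: u**3 + 2*u**2*v - 2*u*v**2 - v**3.
The quadratic part v**2 is a perfect square, so there is a single (double) tangent line v = 0, i.e. y = 2. Restricting the cubic part to that line (v = 0) leaves u**3 ≠ 0, so f is not divisible by v and the branch is v² ≈ -u**3 to lowest order — this is a cusp.
Classification: cusp.


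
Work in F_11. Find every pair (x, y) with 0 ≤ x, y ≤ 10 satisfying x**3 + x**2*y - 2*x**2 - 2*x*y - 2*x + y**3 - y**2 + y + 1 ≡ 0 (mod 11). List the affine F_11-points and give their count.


Affine F_11-points: {(0, 3), (0, 6), (3, 8), (5, 0), (5, 3), (5, 9), (6, 2), (6, 8), (7, 2), (7, 8), (8, 1), (9, 0), (9, 2), (9, 10), (10, 0)}; count = 15.

For each of the 121 pairs (x, y) ∈ F_11², evaluate f(x, y) mod 11. Record the zeros.
  x = 0: [0↦1, 1↦2, 2↦7, 3↦0, 4↦9, 5↦7, 6↦0, 7↦5, 8↦6, 9↦9, 10↦9]  zeros at y ∈ {3, 6}
  x = 1: [0↦9, 1↦9, 2↦2, 3↦5, 4↦2, 5↦10, 6↦2, 7↦6, 8↦6, 9↦8, 10↦7]  zeros at y ∈ ∅
  x = 2: [0↦8, 1↦9, 2↦3, 3↦7, 4↦5, 5↦3, 6↦7, 7↦1, 8↦2, 9↦5, 10↦5]  zeros at y ∈ ∅
  x = 3: [0↦4, 1↦8, 2↦5, 3↦1, 4↦2, 5↦3, 6↦10, 7↦7, 8↦0, 9↦6, 10↦9]  zeros at y ∈ {8}
  x = 4: [0↦3, 1↦1, 2↦3, 3↦4, 4↦10, 5↦5, 6↦6, 7↦8, 8↦6, 9↦6, 10↦3]  zeros at y ∈ ∅
  x = 5: [0↦0, 1↦5, 2↦3, 3↦0, 4↦2, 5↦4, 6↦1, 7↦10, 8↦4, 9↦0, 10↦4]  zeros at y ∈ {0, 3, 9}
  x = 6: [0↦1, 1↦4, 2↦0, 3↦6, 4↦6, 5↦6, 6↦1, 7↦8, 8↦0, 9↦5, 10↦7]  zeros at y ∈ {2, 8}
  x = 7: [0↦1, 1↦4, 2↦0, 3↦6, 4↦6, 5↦6, 6↦1, 7↦8, 8↦0, 9↦5, 10↦7]  zeros at y ∈ {2, 8}
  x = 8: [0↦6, 1↦0, 2↦9, 3↦6, 4↦8, 5↦10, 6↦7, 7↦5, 8↦10, 9↦6, 10↦10]  zeros at y ∈ {1}
  x = 9: [0↦0, 1↦9, 2↦0, 3↦1, 4↦7, 5↦2, 6↦3, 7↦5, 8↦3, 9↦3, 10↦0]  zeros at y ∈ {0, 2, 10}
  x = 10: [0↦0, 1↦4, 2↦1, 3↦8, 4↦9, 5↦10, 6↦6, 7↦3, 8↦7, 9↦2, 10↦5]  zeros at y ∈ {0}
Collecting zeros: affine points = {(0, 3), (0, 6), (3, 8), (5, 0), (5, 3), (5, 9), (6, 2), (6, 8), (7, 2), (7, 8), (8, 1), (9, 0), (9, 2), (9, 10), (10, 0)}.
Total count |C(F_11)_aff| = 15.


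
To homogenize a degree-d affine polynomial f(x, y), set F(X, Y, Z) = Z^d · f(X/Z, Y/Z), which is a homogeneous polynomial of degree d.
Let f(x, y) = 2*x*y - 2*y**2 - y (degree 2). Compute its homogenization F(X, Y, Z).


F(X, Y, Z) = 2*X*Y - 2*Y**2 - Y*Z

deg(f) = 2.
Substitute x = X/Z, y = Y/Z into f, then multiply by Z^2.
  monomial 2·x^1·y^1 ↦ 2·X^1·Y^1·Z^0.
  monomial -2·x^0·y^2 ↦ -2·X^0·Y^2·Z^0.
  monomial -1·x^0·y^1 ↦ -1·X^0·Y^1·Z^1.
Collecting: F(X, Y, Z) = 2*X*Y - 2*Y**2 - Y*Z.


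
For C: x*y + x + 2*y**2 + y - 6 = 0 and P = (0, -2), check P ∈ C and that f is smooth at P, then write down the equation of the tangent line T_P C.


Tangent line at P: -x - 7*y - 14 = 0.

Step 1: f(0, -2) = 0, so P lies on C.
Step 2: partial derivatives
  f_x(x, y) = y + 1, f_y(x, y) = x + 4*y + 1.
  f_x(P) = -1, f_y(P) = -7 (gradient nonzero, so P is smooth).
Step 3: tangent line at P: -1·(x − 0) + -7·(y − -2) = 0.
Expanding: -x - 7*y - 14 = 0.


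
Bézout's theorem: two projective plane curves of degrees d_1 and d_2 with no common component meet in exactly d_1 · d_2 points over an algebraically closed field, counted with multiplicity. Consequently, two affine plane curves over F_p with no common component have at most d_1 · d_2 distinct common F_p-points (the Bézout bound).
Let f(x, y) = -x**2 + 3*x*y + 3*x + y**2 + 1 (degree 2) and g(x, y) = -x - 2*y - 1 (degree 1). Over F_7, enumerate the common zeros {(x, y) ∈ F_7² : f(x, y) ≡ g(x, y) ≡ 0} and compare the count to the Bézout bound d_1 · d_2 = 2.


Common zeros: ∅; count = 0; Bézout bound = 2.

deg(f) = 2, deg(g) = 1, so Bézout bound = 2.
Scan x ∈ F_7. For each x, list the y ∈ F_7 with f(x, y) ≡ 0 and those with g(x, y) ≡ 0 (mod 7); the common zeros in that column are the intersection.
  x = 0: f ≡ 0 at y ∈ ∅; g ≡ 0 at y ∈ {3}; common: ∅.
  x = 1: f ≡ 0 at y ∈ {1, 3}; g ≡ 0 at y ∈ {6}; common: ∅.
  x = 2: f ≡ 0 at y ∈ ∅; g ≡ 0 at y ∈ {2}; common: ∅.
  x = 3: f ≡ 0 at y ∈ {6}; g ≡ 0 at y ∈ {5}; common: ∅.
  x = 4: f ≡ 0 at y ∈ {3, 6}; g ≡ 0 at y ∈ {1}; common: ∅.
  x = 5: f ≡ 0 at y ∈ {1, 5}; g ≡ 0 at y ∈ {4}; common: ∅.
  x = 6: f ≡ 0 at y ∈ {5}; g ≡ 0 at y ∈ {0}; common: ∅.
Collecting: common zeros = ∅, so the count is 0.
Comparison with the Bézout bound: 0 ≤ 2 = deg(f)·deg(g), as expected for curves with no common component (the affine F_7-count falls short of the bound because intersections may lie at infinity, over extension fields, or carry multiplicity).


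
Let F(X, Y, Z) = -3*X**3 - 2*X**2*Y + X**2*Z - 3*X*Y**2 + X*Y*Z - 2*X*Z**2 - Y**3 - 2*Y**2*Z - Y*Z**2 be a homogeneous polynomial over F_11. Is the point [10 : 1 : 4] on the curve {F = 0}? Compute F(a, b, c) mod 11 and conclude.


F(10,1,4) ≡ 0 (mod 11); P is on the curve.

Evaluate F(10, 1, 4) term-by-term (mod 11).
  -3*X**3 ↦ -3·1000·1·1 = -3000
  -2*X**2*Y ↦ -2·100·1·1 = -200
  X**2*Z ↦ 1·100·1·4 = 400
  -3*X*Y**2 ↦ -3·10·1·1 = -30
  X*Y*Z ↦ 1·10·1·4 = 40
  -2*X*Z**2 ↦ -2·10·1·16 = -320
  -Y**3 ↦ -1·1·1·1 = -1
  -2*Y**2*Z ↦ -2·1·1·4 = -8
  -Y*Z**2 ↦ -1·1·1·16 = -16
Sum: F(10, 1, 4) = (-3000) + (-200) + (400) + (-30) + (40) + (-320) + (-1) + (-8) + (-16) = -3135.
Reducing mod 11: -3135 ≡ 0 (mod 11).
Since F(a, b, c) ≡ 0 (mod 11), P lies on the curve.


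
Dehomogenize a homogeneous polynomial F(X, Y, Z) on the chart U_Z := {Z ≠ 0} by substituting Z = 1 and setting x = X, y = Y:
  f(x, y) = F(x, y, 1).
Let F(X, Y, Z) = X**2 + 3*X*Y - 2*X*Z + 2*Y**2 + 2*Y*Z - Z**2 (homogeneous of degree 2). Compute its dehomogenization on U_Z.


f(x, y) = x**2 + 3*x*y - 2*x + 2*y**2 + 2*y - 1

On U_Z we set Z = 1. Each monomial c·X^i·Y^j·Z^k in F becomes c·x^i·y^j·1^k = c·x^i·y^j.
Substituting Z = 1: F(X, Y, 1) = x**2 + 3*x*y - 2*x + 2*y**2 + 2*y - 1.
Note: deg(f) ≤ deg(F) = 2; strict inequality happens when F is divisible by Z (lost terms).


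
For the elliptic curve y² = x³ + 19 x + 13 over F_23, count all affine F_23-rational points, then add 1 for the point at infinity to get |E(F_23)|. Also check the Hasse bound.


Affine points = {(0, 6), (0, 17), (2, 6), (2, 17), (5, 7), (5, 16), (7, 11), (7, 12), (9, 4), (9, 19), (11, 9), (11, 14), (15, 4), (15, 19), (18, 0), (21, 6), (21, 17), (22, 4), (22, 19)}; affine count = 19; |E(F_23)| = 20.

Discriminant check: Δ ∝ 4a³ + 27b² = 4·19³ + 27·13² = 4·6859 + 27·169 ≡ 6 (mod 23). Nonzero ⇒ E is nonsingular.
For each x ∈ F_23, compute rhs = x³ + 19·x + 13 mod 23, then count y ∈ F_23 with y² ≡ rhs.
  x = 0: rhs = 13, matching y values: 6, 17 (2 points).
  x = 1: rhs = 10, matching y values: none (0 points).
  x = 2: rhs = 13, matching y values: 6, 17 (2 points).
  x = 3: rhs = 5, matching y values: none (0 points).
  x = 4: rhs = 15, matching y values: none (0 points).
  x = 5: rhs = 3, matching y values: 7, 16 (2 points).
  x = 6: rhs = 21, matching y values: none (0 points).
  x = 7: rhs = 6, matching y values: 11, 12 (2 points).
  x = 8: rhs = 10, matching y values: none (0 points).
  x = 9: rhs = 16, matching y values: 4, 19 (2 points).
  x = 10: rhs = 7, matching y values: none (0 points).
  x = 11: rhs = 12, matching y values: 9, 14 (2 points).
  x = 12: rhs = 14, matching y values: none (0 points).
  x = 13: rhs = 19, matching y values: none (0 points).
  x = 14: rhs = 10, matching y values: none (0 points).
  x = 15: rhs = 16, matching y values: 4, 19 (2 points).
  x = 16: rhs = 20, matching y values: none (0 points).
  x = 17: rhs = 5, matching y values: none (0 points).
  x = 18: rhs = 0, matching y values: 0 (1 points).
  x = 19: rhs = 11, matching y values: none (0 points).
  x = 20: rhs = 21, matching y values: none (0 points).
  x = 21: rhs = 13, matching y values: 6, 17 (2 points).
  x = 22: rhs = 16, matching y values: 4, 19 (2 points).
Total affine count: 19.
Full point count |E(F_23)| = 19 + 1 = 20.
Hasse bound: |20 − (23+1)| = |-4| = 4 ≤ 2√23 ≈ 9.5917 ✓.
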